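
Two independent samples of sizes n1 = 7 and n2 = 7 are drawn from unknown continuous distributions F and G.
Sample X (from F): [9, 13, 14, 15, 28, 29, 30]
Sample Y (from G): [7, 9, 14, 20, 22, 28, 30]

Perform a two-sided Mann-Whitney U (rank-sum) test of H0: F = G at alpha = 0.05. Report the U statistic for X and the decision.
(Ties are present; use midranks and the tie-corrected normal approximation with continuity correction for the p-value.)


Step 1: Combine and sort all 14 observations; assign midranks.
sorted (value, group): (7,Y), (9,X), (9,Y), (13,X), (14,X), (14,Y), (15,X), (20,Y), (22,Y), (28,X), (28,Y), (29,X), (30,X), (30,Y)
ranks: 7->1, 9->2.5, 9->2.5, 13->4, 14->5.5, 14->5.5, 15->7, 20->8, 22->9, 28->10.5, 28->10.5, 29->12, 30->13.5, 30->13.5
Step 2: Rank sum for X: R1 = 2.5 + 4 + 5.5 + 7 + 10.5 + 12 + 13.5 = 55.
Step 3: U_X = R1 - n1(n1+1)/2 = 55 - 7*8/2 = 55 - 28 = 27.
       U_Y = n1*n2 - U_X = 49 - 27 = 22.
Step 4: Ties are present, so use the tie-corrected normal approximation (with continuity correction) for the p-value.
Step 5: p-value = 0.797425; compare to alpha = 0.05. fail to reject H0.

U_X = 27, p = 0.797425, fail to reject H0 at alpha = 0.05.


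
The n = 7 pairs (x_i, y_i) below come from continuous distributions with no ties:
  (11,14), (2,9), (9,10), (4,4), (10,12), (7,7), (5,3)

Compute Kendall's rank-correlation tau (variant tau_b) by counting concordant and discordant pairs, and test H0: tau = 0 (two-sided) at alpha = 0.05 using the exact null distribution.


Step 1: Enumerate the 21 unordered pairs (i,j) with i<j and classify each by sign(x_j-x_i) * sign(y_j-y_i).
  (1,2):dx=-9,dy=-5->C; (1,3):dx=-2,dy=-4->C; (1,4):dx=-7,dy=-10->C; (1,5):dx=-1,dy=-2->C
  (1,6):dx=-4,dy=-7->C; (1,7):dx=-6,dy=-11->C; (2,3):dx=+7,dy=+1->C; (2,4):dx=+2,dy=-5->D
  (2,5):dx=+8,dy=+3->C; (2,6):dx=+5,dy=-2->D; (2,7):dx=+3,dy=-6->D; (3,4):dx=-5,dy=-6->C
  (3,5):dx=+1,dy=+2->C; (3,6):dx=-2,dy=-3->C; (3,7):dx=-4,dy=-7->C; (4,5):dx=+6,dy=+8->C
  (4,6):dx=+3,dy=+3->C; (4,7):dx=+1,dy=-1->D; (5,6):dx=-3,dy=-5->C; (5,7):dx=-5,dy=-9->C
  (6,7):dx=-2,dy=-4->C
Step 2: C = 17, D = 4, total pairs = 21.
Step 3: tau = (C - D)/(n(n-1)/2) = (17 - 4)/21 = 0.619048.
Step 4: Exact two-sided p-value (enumerate n! = 5040 permutations of y under H0): p = 0.069048.
Step 5: alpha = 0.05. fail to reject H0.

tau_b = 0.6190 (C=17, D=4), p = 0.069048, fail to reject H0.


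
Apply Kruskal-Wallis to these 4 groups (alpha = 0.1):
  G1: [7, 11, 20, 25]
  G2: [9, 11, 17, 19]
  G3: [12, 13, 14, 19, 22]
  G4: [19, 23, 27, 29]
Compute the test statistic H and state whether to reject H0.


Step 1: Combine all N = 17 observations and assign midranks.
sorted (value, group, rank): (7,G1,1), (9,G2,2), (11,G1,3.5), (11,G2,3.5), (12,G3,5), (13,G3,6), (14,G3,7), (17,G2,8), (19,G2,10), (19,G3,10), (19,G4,10), (20,G1,12), (22,G3,13), (23,G4,14), (25,G1,15), (27,G4,16), (29,G4,17)
Step 2: Sum ranks within each group.
R_1 = 31.5 (n_1 = 4)
R_2 = 23.5 (n_2 = 4)
R_3 = 41 (n_3 = 5)
R_4 = 57 (n_4 = 4)
Step 3: H = 12/(N(N+1)) * sum(R_i^2/n_i) - 3(N+1)
     = 12/(17*18) * (31.5^2/4 + 23.5^2/4 + 41^2/5 + 57^2/4) - 3*18
     = 0.039216 * 1534.58 - 54
     = 6.179412.
Step 4: Ties present; correction factor C = 1 - 30/(17^3 - 17) = 0.993873. Corrected H = 6.179412 / 0.993873 = 6.217509.
Step 5: Under H0, H ~ chi^2(3); p-value = 0.101494.
Step 6: alpha = 0.1. fail to reject H0.

H = 6.2175, df = 3, p = 0.101494, fail to reject H0.


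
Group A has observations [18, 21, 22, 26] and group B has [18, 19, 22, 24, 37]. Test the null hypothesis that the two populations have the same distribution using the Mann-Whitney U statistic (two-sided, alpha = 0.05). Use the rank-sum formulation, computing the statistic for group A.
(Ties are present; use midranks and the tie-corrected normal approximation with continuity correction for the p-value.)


Step 1: Combine and sort all 9 observations; assign midranks.
sorted (value, group): (18,X), (18,Y), (19,Y), (21,X), (22,X), (22,Y), (24,Y), (26,X), (37,Y)
ranks: 18->1.5, 18->1.5, 19->3, 21->4, 22->5.5, 22->5.5, 24->7, 26->8, 37->9
Step 2: Rank sum for X: R1 = 1.5 + 4 + 5.5 + 8 = 19.
Step 3: U_X = R1 - n1(n1+1)/2 = 19 - 4*5/2 = 19 - 10 = 9.
       U_Y = n1*n2 - U_X = 20 - 9 = 11.
Step 4: Ties are present, so use the tie-corrected normal approximation (with continuity correction) for the p-value.
Step 5: p-value = 0.901705; compare to alpha = 0.05. fail to reject H0.

U_X = 9, p = 0.901705, fail to reject H0 at alpha = 0.05.


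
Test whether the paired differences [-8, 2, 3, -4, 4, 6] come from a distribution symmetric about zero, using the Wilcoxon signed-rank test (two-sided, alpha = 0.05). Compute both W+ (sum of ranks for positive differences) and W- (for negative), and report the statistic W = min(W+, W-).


Step 1: Drop any zero differences (none here) and take |d_i|.
|d| = [8, 2, 3, 4, 4, 6]
Step 2: Midrank |d_i| (ties get averaged ranks).
ranks: |8|->6, |2|->1, |3|->2, |4|->3.5, |4|->3.5, |6|->5
Step 3: Attach original signs; sum ranks with positive sign and with negative sign.
W+ = 1 + 2 + 3.5 + 5 = 11.5
W- = 6 + 3.5 = 9.5
(Check: W+ + W- = 21 should equal n(n+1)/2 = 21.)
Step 4: Test statistic W = min(W+, W-) = 9.5.
Step 5: Ties in |d|, so use the tie-corrected normal approximation.
        E[W] = n(n+1)/4 = 6*7/4 = 10.5.
        Tie groups: |d|=4 (t=2); sum(t^3 - t) = 6.
        Var[W] = n(n+1)(2n+1)/24 - sum(t^3-t)/48 = 546/24 - 6/48 = 22.625.
        z = (W - E[W]) / sqrt(Var[W]) = (9.5 - 10.5) / 4.7566 = -0.2102.
        Two-sided p = 2*Phi(z) = 0.833484.
Step 6: alpha = 0.05. fail to reject H0.

W+ = 11.5, W- = 9.5, W = min = 9.5, p = 0.833484, fail to reject H0.


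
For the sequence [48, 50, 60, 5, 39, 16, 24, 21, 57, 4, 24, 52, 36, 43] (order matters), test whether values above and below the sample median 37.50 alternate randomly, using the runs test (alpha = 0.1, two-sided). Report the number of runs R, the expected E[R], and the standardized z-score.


Step 1: Compute median = 37.50; label A = above, B = below.
Labels in order: AAABABBBABBABA  (n_A = 7, n_B = 7)
Step 2: Count runs R = 9.
Step 3: Under H0 (random ordering), E[R] = 2*n_A*n_B/(n_A+n_B) + 1 = 2*7*7/14 + 1 = 8.0000.
        Var[R] = 2*n_A*n_B*(2*n_A*n_B - n_A - n_B) / ((n_A+n_B)^2 * (n_A+n_B-1)) = 8232/2548 = 3.2308.
        SD[R] = 1.7974.
Step 4: Continuity-corrected z = (R - 0.5 - E[R]) / SD[R] = (9 - 0.5 - 8.0000) / 1.7974 = 0.2782.
Step 5: Two-sided p-value via normal approximation = 2*(1 - Phi(|z|)) = 0.780879.
Step 6: alpha = 0.1. fail to reject H0.

R = 9, z = 0.2782, p = 0.780879, fail to reject H0.


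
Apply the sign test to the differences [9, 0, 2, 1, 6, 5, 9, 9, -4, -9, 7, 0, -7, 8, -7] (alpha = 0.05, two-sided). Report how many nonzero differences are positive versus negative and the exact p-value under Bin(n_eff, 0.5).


Step 1: Discard zero differences. Original n = 15; n_eff = number of nonzero differences = 13.
Nonzero differences (with sign): +9, +2, +1, +6, +5, +9, +9, -4, -9, +7, -7, +8, -7
Step 2: Count signs: positive = 9, negative = 4.
Step 3: Under H0: P(positive) = 0.5, so the number of positives S ~ Bin(13, 0.5).
Step 4: Two-sided exact p-value = sum of Bin(13,0.5) probabilities at or below the observed probability = 0.266846.
Step 5: alpha = 0.05. fail to reject H0.

n_eff = 13, pos = 9, neg = 4, p = 0.266846, fail to reject H0.


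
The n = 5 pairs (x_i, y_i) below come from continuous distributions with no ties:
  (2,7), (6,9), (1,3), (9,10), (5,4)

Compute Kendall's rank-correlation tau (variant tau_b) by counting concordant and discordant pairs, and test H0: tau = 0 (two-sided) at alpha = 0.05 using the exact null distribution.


Step 1: Enumerate the 10 unordered pairs (i,j) with i<j and classify each by sign(x_j-x_i) * sign(y_j-y_i).
  (1,2):dx=+4,dy=+2->C; (1,3):dx=-1,dy=-4->C; (1,4):dx=+7,dy=+3->C; (1,5):dx=+3,dy=-3->D
  (2,3):dx=-5,dy=-6->C; (2,4):dx=+3,dy=+1->C; (2,5):dx=-1,dy=-5->C; (3,4):dx=+8,dy=+7->C
  (3,5):dx=+4,dy=+1->C; (4,5):dx=-4,dy=-6->C
Step 2: C = 9, D = 1, total pairs = 10.
Step 3: tau = (C - D)/(n(n-1)/2) = (9 - 1)/10 = 0.800000.
Step 4: Exact two-sided p-value (enumerate n! = 120 permutations of y under H0): p = 0.083333.
Step 5: alpha = 0.05. fail to reject H0.

tau_b = 0.8000 (C=9, D=1), p = 0.083333, fail to reject H0.


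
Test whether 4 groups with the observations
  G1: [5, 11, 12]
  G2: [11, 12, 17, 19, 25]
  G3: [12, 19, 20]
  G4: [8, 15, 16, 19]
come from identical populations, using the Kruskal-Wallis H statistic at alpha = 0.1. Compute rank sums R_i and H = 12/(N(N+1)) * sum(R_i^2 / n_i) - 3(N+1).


Step 1: Combine all N = 15 observations and assign midranks.
sorted (value, group, rank): (5,G1,1), (8,G4,2), (11,G1,3.5), (11,G2,3.5), (12,G1,6), (12,G2,6), (12,G3,6), (15,G4,8), (16,G4,9), (17,G2,10), (19,G2,12), (19,G3,12), (19,G4,12), (20,G3,14), (25,G2,15)
Step 2: Sum ranks within each group.
R_1 = 10.5 (n_1 = 3)
R_2 = 46.5 (n_2 = 5)
R_3 = 32 (n_3 = 3)
R_4 = 31 (n_4 = 4)
Step 3: H = 12/(N(N+1)) * sum(R_i^2/n_i) - 3(N+1)
     = 12/(15*16) * (10.5^2/3 + 46.5^2/5 + 32^2/3 + 31^2/4) - 3*16
     = 0.050000 * 1050.78 - 48
     = 4.539167.
Step 4: Ties present; correction factor C = 1 - 54/(15^3 - 15) = 0.983929. Corrected H = 4.539167 / 0.983929 = 4.613309.
Step 5: Under H0, H ~ chi^2(3); p-value = 0.202403.
Step 6: alpha = 0.1. fail to reject H0.

H = 4.6133, df = 3, p = 0.202403, fail to reject H0.


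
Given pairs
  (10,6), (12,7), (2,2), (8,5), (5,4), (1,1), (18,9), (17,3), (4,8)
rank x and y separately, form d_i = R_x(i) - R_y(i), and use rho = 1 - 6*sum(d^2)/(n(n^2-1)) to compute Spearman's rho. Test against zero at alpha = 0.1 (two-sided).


Step 1: Rank x and y separately (midranks; no ties here).
rank(x): 10->6, 12->7, 2->2, 8->5, 5->4, 1->1, 18->9, 17->8, 4->3
rank(y): 6->6, 7->7, 2->2, 5->5, 4->4, 1->1, 9->9, 3->3, 8->8
Step 2: d_i = R_x(i) - R_y(i); compute d_i^2.
  (6-6)^2=0, (7-7)^2=0, (2-2)^2=0, (5-5)^2=0, (4-4)^2=0, (1-1)^2=0, (9-9)^2=0, (8-3)^2=25, (3-8)^2=25
sum(d^2) = 50.
Step 3: rho = 1 - 6*50 / (9*(9^2 - 1)) = 1 - 300/720 = 0.583333.
Step 4: Under H0, t = rho * sqrt((n-2)/(1-rho^2)) = 1.9001 ~ t(7).
Step 5: Two-sided p-value from the t-distribution with 7 df = 0.099186.
Step 6: alpha = 0.1. reject H0.

rho = 0.5833, p = 0.099186, reject H0 at alpha = 0.1.


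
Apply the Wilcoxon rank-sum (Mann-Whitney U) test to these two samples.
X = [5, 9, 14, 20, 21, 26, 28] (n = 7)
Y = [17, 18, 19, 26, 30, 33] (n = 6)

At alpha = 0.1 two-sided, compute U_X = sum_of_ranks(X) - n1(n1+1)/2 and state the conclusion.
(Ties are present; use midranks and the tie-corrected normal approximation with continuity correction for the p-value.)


Step 1: Combine and sort all 13 observations; assign midranks.
sorted (value, group): (5,X), (9,X), (14,X), (17,Y), (18,Y), (19,Y), (20,X), (21,X), (26,X), (26,Y), (28,X), (30,Y), (33,Y)
ranks: 5->1, 9->2, 14->3, 17->4, 18->5, 19->6, 20->7, 21->8, 26->9.5, 26->9.5, 28->11, 30->12, 33->13
Step 2: Rank sum for X: R1 = 1 + 2 + 3 + 7 + 8 + 9.5 + 11 = 41.5.
Step 3: U_X = R1 - n1(n1+1)/2 = 41.5 - 7*8/2 = 41.5 - 28 = 13.5.
       U_Y = n1*n2 - U_X = 42 - 13.5 = 28.5.
Step 4: Ties are present, so use the tie-corrected normal approximation (with continuity correction) for the p-value.
Step 5: p-value = 0.316645; compare to alpha = 0.1. fail to reject H0.

U_X = 13.5, p = 0.316645, fail to reject H0 at alpha = 0.1.


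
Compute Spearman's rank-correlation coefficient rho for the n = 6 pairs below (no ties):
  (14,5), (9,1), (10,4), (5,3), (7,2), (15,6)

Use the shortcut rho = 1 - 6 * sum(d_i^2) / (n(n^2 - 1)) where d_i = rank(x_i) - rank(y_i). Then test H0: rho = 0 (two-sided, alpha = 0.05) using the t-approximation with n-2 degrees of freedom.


Step 1: Rank x and y separately (midranks; no ties here).
rank(x): 14->5, 9->3, 10->4, 5->1, 7->2, 15->6
rank(y): 5->5, 1->1, 4->4, 3->3, 2->2, 6->6
Step 2: d_i = R_x(i) - R_y(i); compute d_i^2.
  (5-5)^2=0, (3-1)^2=4, (4-4)^2=0, (1-3)^2=4, (2-2)^2=0, (6-6)^2=0
sum(d^2) = 8.
Step 3: rho = 1 - 6*8 / (6*(6^2 - 1)) = 1 - 48/210 = 0.771429.
Step 4: Under H0, t = rho * sqrt((n-2)/(1-rho^2)) = 2.4247 ~ t(4).
Step 5: Two-sided p-value from the t-distribution with 4 df = 0.072397.
Step 6: alpha = 0.05. fail to reject H0.

rho = 0.7714, p = 0.072397, fail to reject H0 at alpha = 0.05.


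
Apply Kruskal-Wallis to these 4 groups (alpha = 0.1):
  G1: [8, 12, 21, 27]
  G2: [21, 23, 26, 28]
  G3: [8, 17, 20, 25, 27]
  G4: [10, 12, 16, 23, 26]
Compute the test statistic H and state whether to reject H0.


Step 1: Combine all N = 18 observations and assign midranks.
sorted (value, group, rank): (8,G1,1.5), (8,G3,1.5), (10,G4,3), (12,G1,4.5), (12,G4,4.5), (16,G4,6), (17,G3,7), (20,G3,8), (21,G1,9.5), (21,G2,9.5), (23,G2,11.5), (23,G4,11.5), (25,G3,13), (26,G2,14.5), (26,G4,14.5), (27,G1,16.5), (27,G3,16.5), (28,G2,18)
Step 2: Sum ranks within each group.
R_1 = 32 (n_1 = 4)
R_2 = 53.5 (n_2 = 4)
R_3 = 46 (n_3 = 5)
R_4 = 39.5 (n_4 = 5)
Step 3: H = 12/(N(N+1)) * sum(R_i^2/n_i) - 3(N+1)
     = 12/(18*19) * (32^2/4 + 53.5^2/4 + 46^2/5 + 39.5^2/5) - 3*19
     = 0.035088 * 1706.81 - 57
     = 2.888158.
Step 4: Ties present; correction factor C = 1 - 36/(18^3 - 18) = 0.993808. Corrected H = 2.888158 / 0.993808 = 2.906153.
Step 5: Under H0, H ~ chi^2(3); p-value = 0.406322.
Step 6: alpha = 0.1. fail to reject H0.

H = 2.9062, df = 3, p = 0.406322, fail to reject H0.


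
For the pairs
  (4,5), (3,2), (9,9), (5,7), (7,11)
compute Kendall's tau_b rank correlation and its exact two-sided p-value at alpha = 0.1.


Step 1: Enumerate the 10 unordered pairs (i,j) with i<j and classify each by sign(x_j-x_i) * sign(y_j-y_i).
  (1,2):dx=-1,dy=-3->C; (1,3):dx=+5,dy=+4->C; (1,4):dx=+1,dy=+2->C; (1,5):dx=+3,dy=+6->C
  (2,3):dx=+6,dy=+7->C; (2,4):dx=+2,dy=+5->C; (2,5):dx=+4,dy=+9->C; (3,4):dx=-4,dy=-2->C
  (3,5):dx=-2,dy=+2->D; (4,5):dx=+2,dy=+4->C
Step 2: C = 9, D = 1, total pairs = 10.
Step 3: tau = (C - D)/(n(n-1)/2) = (9 - 1)/10 = 0.800000.
Step 4: Exact two-sided p-value (enumerate n! = 120 permutations of y under H0): p = 0.083333.
Step 5: alpha = 0.1. reject H0.

tau_b = 0.8000 (C=9, D=1), p = 0.083333, reject H0.


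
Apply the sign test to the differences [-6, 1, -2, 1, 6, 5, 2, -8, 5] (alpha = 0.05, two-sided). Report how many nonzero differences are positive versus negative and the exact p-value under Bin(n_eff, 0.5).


Step 1: Discard zero differences. Original n = 9; n_eff = number of nonzero differences = 9.
Nonzero differences (with sign): -6, +1, -2, +1, +6, +5, +2, -8, +5
Step 2: Count signs: positive = 6, negative = 3.
Step 3: Under H0: P(positive) = 0.5, so the number of positives S ~ Bin(9, 0.5).
Step 4: Two-sided exact p-value = sum of Bin(9,0.5) probabilities at or below the observed probability = 0.507812.
Step 5: alpha = 0.05. fail to reject H0.

n_eff = 9, pos = 6, neg = 3, p = 0.507812, fail to reject H0.


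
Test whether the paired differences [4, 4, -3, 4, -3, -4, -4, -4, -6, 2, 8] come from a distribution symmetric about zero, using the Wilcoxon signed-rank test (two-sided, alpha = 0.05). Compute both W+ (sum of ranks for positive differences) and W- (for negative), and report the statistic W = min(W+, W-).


Step 1: Drop any zero differences (none here) and take |d_i|.
|d| = [4, 4, 3, 4, 3, 4, 4, 4, 6, 2, 8]
Step 2: Midrank |d_i| (ties get averaged ranks).
ranks: |4|->6.5, |4|->6.5, |3|->2.5, |4|->6.5, |3|->2.5, |4|->6.5, |4|->6.5, |4|->6.5, |6|->10, |2|->1, |8|->11
Step 3: Attach original signs; sum ranks with positive sign and with negative sign.
W+ = 6.5 + 6.5 + 6.5 + 1 + 11 = 31.5
W- = 2.5 + 2.5 + 6.5 + 6.5 + 6.5 + 10 = 34.5
(Check: W+ + W- = 66 should equal n(n+1)/2 = 66.)
Step 4: Test statistic W = min(W+, W-) = 31.5.
Step 5: Ties in |d|, so use the tie-corrected normal approximation.
        E[W] = n(n+1)/4 = 11*12/4 = 33.
        Tie groups: |d|=3 (t=2), |d|=4 (t=6); sum(t^3 - t) = 216.
        Var[W] = n(n+1)(2n+1)/24 - sum(t^3-t)/48 = 3036/24 - 216/48 = 122.
        z = (W - E[W]) / sqrt(Var[W]) = (31.5 - 33) / 11.0454 = -0.1358.
        Two-sided p = 2*Phi(z) = 0.891977.
Step 6: alpha = 0.05. fail to reject H0.

W+ = 31.5, W- = 34.5, W = min = 31.5, p = 0.891977, fail to reject H0.


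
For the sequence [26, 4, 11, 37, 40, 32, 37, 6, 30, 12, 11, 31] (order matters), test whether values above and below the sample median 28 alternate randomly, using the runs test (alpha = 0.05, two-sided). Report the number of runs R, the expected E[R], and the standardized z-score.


Step 1: Compute median = 28; label A = above, B = below.
Labels in order: BBBAAAABABBA  (n_A = 6, n_B = 6)
Step 2: Count runs R = 6.
Step 3: Under H0 (random ordering), E[R] = 2*n_A*n_B/(n_A+n_B) + 1 = 2*6*6/12 + 1 = 7.0000.
        Var[R] = 2*n_A*n_B*(2*n_A*n_B - n_A - n_B) / ((n_A+n_B)^2 * (n_A+n_B-1)) = 4320/1584 = 2.7273.
        SD[R] = 1.6514.
Step 4: Continuity-corrected z = (R + 0.5 - E[R]) / SD[R] = (6 + 0.5 - 7.0000) / 1.6514 = -0.3028.
Step 5: Two-sided p-value via normal approximation = 2*(1 - Phi(|z|)) = 0.762069.
Step 6: alpha = 0.05. fail to reject H0.

R = 6, z = -0.3028, p = 0.762069, fail to reject H0.


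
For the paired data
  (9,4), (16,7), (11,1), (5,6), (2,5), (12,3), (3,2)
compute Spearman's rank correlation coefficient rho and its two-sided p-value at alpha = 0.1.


Step 1: Rank x and y separately (midranks; no ties here).
rank(x): 9->4, 16->7, 11->5, 5->3, 2->1, 12->6, 3->2
rank(y): 4->4, 7->7, 1->1, 6->6, 5->5, 3->3, 2->2
Step 2: d_i = R_x(i) - R_y(i); compute d_i^2.
  (4-4)^2=0, (7-7)^2=0, (5-1)^2=16, (3-6)^2=9, (1-5)^2=16, (6-3)^2=9, (2-2)^2=0
sum(d^2) = 50.
Step 3: rho = 1 - 6*50 / (7*(7^2 - 1)) = 1 - 300/336 = 0.107143.
Step 4: Under H0, t = rho * sqrt((n-2)/(1-rho^2)) = 0.2410 ~ t(5).
Step 5: Two-sided p-value from the t-distribution with 5 df = 0.819151.
Step 6: alpha = 0.1. fail to reject H0.

rho = 0.1071, p = 0.819151, fail to reject H0 at alpha = 0.1.


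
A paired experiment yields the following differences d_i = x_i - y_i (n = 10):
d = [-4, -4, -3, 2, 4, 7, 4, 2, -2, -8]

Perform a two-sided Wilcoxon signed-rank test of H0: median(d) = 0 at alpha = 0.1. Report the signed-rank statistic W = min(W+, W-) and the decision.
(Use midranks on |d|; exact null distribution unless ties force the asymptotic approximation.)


Step 1: Drop any zero differences (none here) and take |d_i|.
|d| = [4, 4, 3, 2, 4, 7, 4, 2, 2, 8]
Step 2: Midrank |d_i| (ties get averaged ranks).
ranks: |4|->6.5, |4|->6.5, |3|->4, |2|->2, |4|->6.5, |7|->9, |4|->6.5, |2|->2, |2|->2, |8|->10
Step 3: Attach original signs; sum ranks with positive sign and with negative sign.
W+ = 2 + 6.5 + 9 + 6.5 + 2 = 26
W- = 6.5 + 6.5 + 4 + 2 + 10 = 29
(Check: W+ + W- = 55 should equal n(n+1)/2 = 55.)
Step 4: Test statistic W = min(W+, W-) = 26.
Step 5: Ties in |d|, so use the tie-corrected normal approximation.
        E[W] = n(n+1)/4 = 10*11/4 = 27.5.
        Tie groups: |d|=2 (t=3), |d|=4 (t=4); sum(t^3 - t) = 84.
        Var[W] = n(n+1)(2n+1)/24 - sum(t^3-t)/48 = 2310/24 - 84/48 = 94.5.
        z = (W - E[W]) / sqrt(Var[W]) = (26 - 27.5) / 9.7211 = -0.1543.
        Two-sided p = 2*Phi(z) = 0.877371.
Step 6: alpha = 0.1. fail to reject H0.

W+ = 26, W- = 29, W = min = 26, p = 0.877371, fail to reject H0.


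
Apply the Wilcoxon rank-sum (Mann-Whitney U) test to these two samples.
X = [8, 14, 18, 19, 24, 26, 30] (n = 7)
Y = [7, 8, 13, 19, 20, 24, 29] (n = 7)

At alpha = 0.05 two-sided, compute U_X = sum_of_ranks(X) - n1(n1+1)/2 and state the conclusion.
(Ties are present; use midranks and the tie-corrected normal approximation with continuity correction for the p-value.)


Step 1: Combine and sort all 14 observations; assign midranks.
sorted (value, group): (7,Y), (8,X), (8,Y), (13,Y), (14,X), (18,X), (19,X), (19,Y), (20,Y), (24,X), (24,Y), (26,X), (29,Y), (30,X)
ranks: 7->1, 8->2.5, 8->2.5, 13->4, 14->5, 18->6, 19->7.5, 19->7.5, 20->9, 24->10.5, 24->10.5, 26->12, 29->13, 30->14
Step 2: Rank sum for X: R1 = 2.5 + 5 + 6 + 7.5 + 10.5 + 12 + 14 = 57.5.
Step 3: U_X = R1 - n1(n1+1)/2 = 57.5 - 7*8/2 = 57.5 - 28 = 29.5.
       U_Y = n1*n2 - U_X = 49 - 29.5 = 19.5.
Step 4: Ties are present, so use the tie-corrected normal approximation (with continuity correction) for the p-value.
Step 5: p-value = 0.564011; compare to alpha = 0.05. fail to reject H0.

U_X = 29.5, p = 0.564011, fail to reject H0 at alpha = 0.05.


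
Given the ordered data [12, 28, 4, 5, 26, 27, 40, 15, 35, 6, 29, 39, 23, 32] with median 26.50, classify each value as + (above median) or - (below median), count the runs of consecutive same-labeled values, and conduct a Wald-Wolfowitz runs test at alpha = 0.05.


Step 1: Compute median = 26.50; label A = above, B = below.
Labels in order: BABBBAABABAABA  (n_A = 7, n_B = 7)
Step 2: Count runs R = 10.
Step 3: Under H0 (random ordering), E[R] = 2*n_A*n_B/(n_A+n_B) + 1 = 2*7*7/14 + 1 = 8.0000.
        Var[R] = 2*n_A*n_B*(2*n_A*n_B - n_A - n_B) / ((n_A+n_B)^2 * (n_A+n_B-1)) = 8232/2548 = 3.2308.
        SD[R] = 1.7974.
Step 4: Continuity-corrected z = (R - 0.5 - E[R]) / SD[R] = (10 - 0.5 - 8.0000) / 1.7974 = 0.8345.
Step 5: Two-sided p-value via normal approximation = 2*(1 - Phi(|z|)) = 0.403986.
Step 6: alpha = 0.05. fail to reject H0.

R = 10, z = 0.8345, p = 0.403986, fail to reject H0.


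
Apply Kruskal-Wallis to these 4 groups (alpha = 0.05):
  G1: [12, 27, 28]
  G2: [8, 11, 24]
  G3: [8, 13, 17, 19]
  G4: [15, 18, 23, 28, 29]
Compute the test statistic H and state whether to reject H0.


Step 1: Combine all N = 15 observations and assign midranks.
sorted (value, group, rank): (8,G2,1.5), (8,G3,1.5), (11,G2,3), (12,G1,4), (13,G3,5), (15,G4,6), (17,G3,7), (18,G4,8), (19,G3,9), (23,G4,10), (24,G2,11), (27,G1,12), (28,G1,13.5), (28,G4,13.5), (29,G4,15)
Step 2: Sum ranks within each group.
R_1 = 29.5 (n_1 = 3)
R_2 = 15.5 (n_2 = 3)
R_3 = 22.5 (n_3 = 4)
R_4 = 52.5 (n_4 = 5)
Step 3: H = 12/(N(N+1)) * sum(R_i^2/n_i) - 3(N+1)
     = 12/(15*16) * (29.5^2/3 + 15.5^2/3 + 22.5^2/4 + 52.5^2/5) - 3*16
     = 0.050000 * 1047.98 - 48
     = 4.398958.
Step 4: Ties present; correction factor C = 1 - 12/(15^3 - 15) = 0.996429. Corrected H = 4.398958 / 0.996429 = 4.414725.
Step 5: Under H0, H ~ chi^2(3); p-value = 0.220024.
Step 6: alpha = 0.05. fail to reject H0.

H = 4.4147, df = 3, p = 0.220024, fail to reject H0.


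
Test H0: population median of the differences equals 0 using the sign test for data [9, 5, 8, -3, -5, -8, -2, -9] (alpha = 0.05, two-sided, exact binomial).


Step 1: Discard zero differences. Original n = 8; n_eff = number of nonzero differences = 8.
Nonzero differences (with sign): +9, +5, +8, -3, -5, -8, -2, -9
Step 2: Count signs: positive = 3, negative = 5.
Step 3: Under H0: P(positive) = 0.5, so the number of positives S ~ Bin(8, 0.5).
Step 4: Two-sided exact p-value = sum of Bin(8,0.5) probabilities at or below the observed probability = 0.726562.
Step 5: alpha = 0.05. fail to reject H0.

n_eff = 8, pos = 3, neg = 5, p = 0.726562, fail to reject H0.


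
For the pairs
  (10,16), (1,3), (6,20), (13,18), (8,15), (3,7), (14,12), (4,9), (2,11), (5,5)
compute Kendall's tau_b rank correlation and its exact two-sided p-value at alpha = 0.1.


Step 1: Enumerate the 45 unordered pairs (i,j) with i<j and classify each by sign(x_j-x_i) * sign(y_j-y_i).
  (1,2):dx=-9,dy=-13->C; (1,3):dx=-4,dy=+4->D; (1,4):dx=+3,dy=+2->C; (1,5):dx=-2,dy=-1->C
  (1,6):dx=-7,dy=-9->C; (1,7):dx=+4,dy=-4->D; (1,8):dx=-6,dy=-7->C; (1,9):dx=-8,dy=-5->C
  (1,10):dx=-5,dy=-11->C; (2,3):dx=+5,dy=+17->C; (2,4):dx=+12,dy=+15->C; (2,5):dx=+7,dy=+12->C
  (2,6):dx=+2,dy=+4->C; (2,7):dx=+13,dy=+9->C; (2,8):dx=+3,dy=+6->C; (2,9):dx=+1,dy=+8->C
  (2,10):dx=+4,dy=+2->C; (3,4):dx=+7,dy=-2->D; (3,5):dx=+2,dy=-5->D; (3,6):dx=-3,dy=-13->C
  (3,7):dx=+8,dy=-8->D; (3,8):dx=-2,dy=-11->C; (3,9):dx=-4,dy=-9->C; (3,10):dx=-1,dy=-15->C
  (4,5):dx=-5,dy=-3->C; (4,6):dx=-10,dy=-11->C; (4,7):dx=+1,dy=-6->D; (4,8):dx=-9,dy=-9->C
  (4,9):dx=-11,dy=-7->C; (4,10):dx=-8,dy=-13->C; (5,6):dx=-5,dy=-8->C; (5,7):dx=+6,dy=-3->D
  (5,8):dx=-4,dy=-6->C; (5,9):dx=-6,dy=-4->C; (5,10):dx=-3,dy=-10->C; (6,7):dx=+11,dy=+5->C
  (6,8):dx=+1,dy=+2->C; (6,9):dx=-1,dy=+4->D; (6,10):dx=+2,dy=-2->D; (7,8):dx=-10,dy=-3->C
  (7,9):dx=-12,dy=-1->C; (7,10):dx=-9,dy=-7->C; (8,9):dx=-2,dy=+2->D; (8,10):dx=+1,dy=-4->D
  (9,10):dx=+3,dy=-6->D
Step 2: C = 33, D = 12, total pairs = 45.
Step 3: tau = (C - D)/(n(n-1)/2) = (33 - 12)/45 = 0.466667.
Step 4: Exact two-sided p-value (enumerate n! = 3628800 permutations of y under H0): p = 0.072550.
Step 5: alpha = 0.1. reject H0.

tau_b = 0.4667 (C=33, D=12), p = 0.072550, reject H0.


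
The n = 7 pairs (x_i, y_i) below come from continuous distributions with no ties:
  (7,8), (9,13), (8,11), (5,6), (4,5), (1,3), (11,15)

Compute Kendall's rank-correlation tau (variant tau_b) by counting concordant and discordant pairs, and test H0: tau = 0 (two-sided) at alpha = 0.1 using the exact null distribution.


Step 1: Enumerate the 21 unordered pairs (i,j) with i<j and classify each by sign(x_j-x_i) * sign(y_j-y_i).
  (1,2):dx=+2,dy=+5->C; (1,3):dx=+1,dy=+3->C; (1,4):dx=-2,dy=-2->C; (1,5):dx=-3,dy=-3->C
  (1,6):dx=-6,dy=-5->C; (1,7):dx=+4,dy=+7->C; (2,3):dx=-1,dy=-2->C; (2,4):dx=-4,dy=-7->C
  (2,5):dx=-5,dy=-8->C; (2,6):dx=-8,dy=-10->C; (2,7):dx=+2,dy=+2->C; (3,4):dx=-3,dy=-5->C
  (3,5):dx=-4,dy=-6->C; (3,6):dx=-7,dy=-8->C; (3,7):dx=+3,dy=+4->C; (4,5):dx=-1,dy=-1->C
  (4,6):dx=-4,dy=-3->C; (4,7):dx=+6,dy=+9->C; (5,6):dx=-3,dy=-2->C; (5,7):dx=+7,dy=+10->C
  (6,7):dx=+10,dy=+12->C
Step 2: C = 21, D = 0, total pairs = 21.
Step 3: tau = (C - D)/(n(n-1)/2) = (21 - 0)/21 = 1.000000.
Step 4: Exact two-sided p-value (enumerate n! = 5040 permutations of y under H0): p = 0.000397.
Step 5: alpha = 0.1. reject H0.

tau_b = 1.0000 (C=21, D=0), p = 0.000397, reject H0.


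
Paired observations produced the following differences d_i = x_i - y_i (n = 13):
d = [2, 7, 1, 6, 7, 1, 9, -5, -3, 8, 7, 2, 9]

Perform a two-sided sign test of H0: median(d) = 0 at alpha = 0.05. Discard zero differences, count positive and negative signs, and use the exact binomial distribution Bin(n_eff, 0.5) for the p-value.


Step 1: Discard zero differences. Original n = 13; n_eff = number of nonzero differences = 13.
Nonzero differences (with sign): +2, +7, +1, +6, +7, +1, +9, -5, -3, +8, +7, +2, +9
Step 2: Count signs: positive = 11, negative = 2.
Step 3: Under H0: P(positive) = 0.5, so the number of positives S ~ Bin(13, 0.5).
Step 4: Two-sided exact p-value = sum of Bin(13,0.5) probabilities at or below the observed probability = 0.022461.
Step 5: alpha = 0.05. reject H0.

n_eff = 13, pos = 11, neg = 2, p = 0.022461, reject H0.


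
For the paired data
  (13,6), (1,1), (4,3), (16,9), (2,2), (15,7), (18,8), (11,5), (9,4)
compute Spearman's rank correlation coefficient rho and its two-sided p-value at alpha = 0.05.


Step 1: Rank x and y separately (midranks; no ties here).
rank(x): 13->6, 1->1, 4->3, 16->8, 2->2, 15->7, 18->9, 11->5, 9->4
rank(y): 6->6, 1->1, 3->3, 9->9, 2->2, 7->7, 8->8, 5->5, 4->4
Step 2: d_i = R_x(i) - R_y(i); compute d_i^2.
  (6-6)^2=0, (1-1)^2=0, (3-3)^2=0, (8-9)^2=1, (2-2)^2=0, (7-7)^2=0, (9-8)^2=1, (5-5)^2=0, (4-4)^2=0
sum(d^2) = 2.
Step 3: rho = 1 - 6*2 / (9*(9^2 - 1)) = 1 - 12/720 = 0.983333.
Step 4: Under H0, t = rho * sqrt((n-2)/(1-rho^2)) = 14.3096 ~ t(7).
Step 5: Two-sided p-value from the t-distribution with 7 df = 0.000002.
Step 6: alpha = 0.05. reject H0.

rho = 0.9833, p = 0.000002, reject H0 at alpha = 0.05.


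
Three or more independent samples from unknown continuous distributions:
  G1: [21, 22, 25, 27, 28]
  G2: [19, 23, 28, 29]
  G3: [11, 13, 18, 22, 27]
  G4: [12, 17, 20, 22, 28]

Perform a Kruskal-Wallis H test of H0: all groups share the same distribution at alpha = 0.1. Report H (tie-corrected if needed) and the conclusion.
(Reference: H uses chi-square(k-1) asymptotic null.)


Step 1: Combine all N = 19 observations and assign midranks.
sorted (value, group, rank): (11,G3,1), (12,G4,2), (13,G3,3), (17,G4,4), (18,G3,5), (19,G2,6), (20,G4,7), (21,G1,8), (22,G1,10), (22,G3,10), (22,G4,10), (23,G2,12), (25,G1,13), (27,G1,14.5), (27,G3,14.5), (28,G1,17), (28,G2,17), (28,G4,17), (29,G2,19)
Step 2: Sum ranks within each group.
R_1 = 62.5 (n_1 = 5)
R_2 = 54 (n_2 = 4)
R_3 = 33.5 (n_3 = 5)
R_4 = 40 (n_4 = 5)
Step 3: H = 12/(N(N+1)) * sum(R_i^2/n_i) - 3(N+1)
     = 12/(19*20) * (62.5^2/5 + 54^2/4 + 33.5^2/5 + 40^2/5) - 3*20
     = 0.031579 * 2054.7 - 60
     = 4.885263.
Step 4: Ties present; correction factor C = 1 - 54/(19^3 - 19) = 0.992105. Corrected H = 4.885263 / 0.992105 = 4.924138.
Step 5: Under H0, H ~ chi^2(3); p-value = 0.177437.
Step 6: alpha = 0.1. fail to reject H0.

H = 4.9241, df = 3, p = 0.177437, fail to reject H0.


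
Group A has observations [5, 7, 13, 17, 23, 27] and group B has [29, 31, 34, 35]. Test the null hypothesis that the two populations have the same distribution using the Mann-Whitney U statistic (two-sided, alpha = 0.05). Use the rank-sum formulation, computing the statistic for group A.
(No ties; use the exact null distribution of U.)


Step 1: Combine and sort all 10 observations; assign midranks.
sorted (value, group): (5,X), (7,X), (13,X), (17,X), (23,X), (27,X), (29,Y), (31,Y), (34,Y), (35,Y)
ranks: 5->1, 7->2, 13->3, 17->4, 23->5, 27->6, 29->7, 31->8, 34->9, 35->10
Step 2: Rank sum for X: R1 = 1 + 2 + 3 + 4 + 5 + 6 = 21.
Step 3: U_X = R1 - n1(n1+1)/2 = 21 - 6*7/2 = 21 - 21 = 0.
       U_Y = n1*n2 - U_X = 24 - 0 = 24.
Step 4: No ties, so the exact null distribution of U (based on enumerating the C(10,6) = 210 equally likely rank assignments) gives the two-sided p-value.
Step 5: p-value = 0.009524; compare to alpha = 0.05. reject H0.

U_X = 0, p = 0.009524, reject H0 at alpha = 0.05.


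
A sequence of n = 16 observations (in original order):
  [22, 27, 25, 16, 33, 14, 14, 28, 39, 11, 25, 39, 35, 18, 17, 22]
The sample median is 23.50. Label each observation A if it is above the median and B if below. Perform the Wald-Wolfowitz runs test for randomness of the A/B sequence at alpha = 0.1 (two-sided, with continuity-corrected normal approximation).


Step 1: Compute median = 23.50; label A = above, B = below.
Labels in order: BAABABBAABAAABBB  (n_A = 8, n_B = 8)
Step 2: Count runs R = 9.
Step 3: Under H0 (random ordering), E[R] = 2*n_A*n_B/(n_A+n_B) + 1 = 2*8*8/16 + 1 = 9.0000.
        Var[R] = 2*n_A*n_B*(2*n_A*n_B - n_A - n_B) / ((n_A+n_B)^2 * (n_A+n_B-1)) = 14336/3840 = 3.7333.
        SD[R] = 1.9322.
Step 4: R = E[R], so z = 0 with no continuity correction.
Step 5: Two-sided p-value via normal approximation = 2*(1 - Phi(|z|)) = 1.000000.
Step 6: alpha = 0.1. fail to reject H0.

R = 9, z = 0.0000, p = 1.000000, fail to reject H0.


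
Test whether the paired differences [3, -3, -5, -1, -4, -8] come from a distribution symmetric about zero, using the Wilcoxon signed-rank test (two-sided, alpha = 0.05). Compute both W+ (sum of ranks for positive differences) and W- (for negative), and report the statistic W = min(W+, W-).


Step 1: Drop any zero differences (none here) and take |d_i|.
|d| = [3, 3, 5, 1, 4, 8]
Step 2: Midrank |d_i| (ties get averaged ranks).
ranks: |3|->2.5, |3|->2.5, |5|->5, |1|->1, |4|->4, |8|->6
Step 3: Attach original signs; sum ranks with positive sign and with negative sign.
W+ = 2.5 = 2.5
W- = 2.5 + 5 + 1 + 4 + 6 = 18.5
(Check: W+ + W- = 21 should equal n(n+1)/2 = 21.)
Step 4: Test statistic W = min(W+, W-) = 2.5.
Step 5: Ties in |d|, so use the tie-corrected normal approximation.
        E[W] = n(n+1)/4 = 6*7/4 = 10.5.
        Tie groups: |d|=3 (t=2); sum(t^3 - t) = 6.
        Var[W] = n(n+1)(2n+1)/24 - sum(t^3-t)/48 = 546/24 - 6/48 = 22.625.
        z = (W - E[W]) / sqrt(Var[W]) = (2.5 - 10.5) / 4.7566 = -1.6819.
        Two-sided p = 2*Phi(z) = 0.092592.
Step 6: alpha = 0.05. fail to reject H0.

W+ = 2.5, W- = 18.5, W = min = 2.5, p = 0.092592, fail to reject H0.


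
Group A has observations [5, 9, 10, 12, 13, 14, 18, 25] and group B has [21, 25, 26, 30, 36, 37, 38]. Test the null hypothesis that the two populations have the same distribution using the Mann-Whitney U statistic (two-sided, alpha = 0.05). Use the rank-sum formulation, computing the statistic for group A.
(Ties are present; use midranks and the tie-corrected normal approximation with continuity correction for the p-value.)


Step 1: Combine and sort all 15 observations; assign midranks.
sorted (value, group): (5,X), (9,X), (10,X), (12,X), (13,X), (14,X), (18,X), (21,Y), (25,X), (25,Y), (26,Y), (30,Y), (36,Y), (37,Y), (38,Y)
ranks: 5->1, 9->2, 10->3, 12->4, 13->5, 14->6, 18->7, 21->8, 25->9.5, 25->9.5, 26->11, 30->12, 36->13, 37->14, 38->15
Step 2: Rank sum for X: R1 = 1 + 2 + 3 + 4 + 5 + 6 + 7 + 9.5 = 37.5.
Step 3: U_X = R1 - n1(n1+1)/2 = 37.5 - 8*9/2 = 37.5 - 36 = 1.5.
       U_Y = n1*n2 - U_X = 56 - 1.5 = 54.5.
Step 4: Ties are present, so use the tie-corrected normal approximation (with continuity correction) for the p-value.
Step 5: p-value = 0.002599; compare to alpha = 0.05. reject H0.

U_X = 1.5, p = 0.002599, reject H0 at alpha = 0.05.


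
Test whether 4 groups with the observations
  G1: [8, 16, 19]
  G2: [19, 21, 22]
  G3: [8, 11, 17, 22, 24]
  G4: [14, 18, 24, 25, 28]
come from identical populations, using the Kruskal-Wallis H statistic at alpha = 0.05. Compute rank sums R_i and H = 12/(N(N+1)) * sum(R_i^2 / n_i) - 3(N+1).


Step 1: Combine all N = 16 observations and assign midranks.
sorted (value, group, rank): (8,G1,1.5), (8,G3,1.5), (11,G3,3), (14,G4,4), (16,G1,5), (17,G3,6), (18,G4,7), (19,G1,8.5), (19,G2,8.5), (21,G2,10), (22,G2,11.5), (22,G3,11.5), (24,G3,13.5), (24,G4,13.5), (25,G4,15), (28,G4,16)
Step 2: Sum ranks within each group.
R_1 = 15 (n_1 = 3)
R_2 = 30 (n_2 = 3)
R_3 = 35.5 (n_3 = 5)
R_4 = 55.5 (n_4 = 5)
Step 3: H = 12/(N(N+1)) * sum(R_i^2/n_i) - 3(N+1)
     = 12/(16*17) * (15^2/3 + 30^2/3 + 35.5^2/5 + 55.5^2/5) - 3*17
     = 0.044118 * 1243.1 - 51
     = 3.842647.
Step 4: Ties present; correction factor C = 1 - 24/(16^3 - 16) = 0.994118. Corrected H = 3.842647 / 0.994118 = 3.865385.
Step 5: Under H0, H ~ chi^2(3); p-value = 0.276372.
Step 6: alpha = 0.05. fail to reject H0.

H = 3.8654, df = 3, p = 0.276372, fail to reject H0.


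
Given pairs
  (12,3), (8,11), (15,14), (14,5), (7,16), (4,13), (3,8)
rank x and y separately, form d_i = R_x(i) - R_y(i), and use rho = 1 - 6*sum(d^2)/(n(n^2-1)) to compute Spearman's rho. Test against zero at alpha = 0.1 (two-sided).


Step 1: Rank x and y separately (midranks; no ties here).
rank(x): 12->5, 8->4, 15->7, 14->6, 7->3, 4->2, 3->1
rank(y): 3->1, 11->4, 14->6, 5->2, 16->7, 13->5, 8->3
Step 2: d_i = R_x(i) - R_y(i); compute d_i^2.
  (5-1)^2=16, (4-4)^2=0, (7-6)^2=1, (6-2)^2=16, (3-7)^2=16, (2-5)^2=9, (1-3)^2=4
sum(d^2) = 62.
Step 3: rho = 1 - 6*62 / (7*(7^2 - 1)) = 1 - 372/336 = -0.107143.
Step 4: Under H0, t = rho * sqrt((n-2)/(1-rho^2)) = -0.2410 ~ t(5).
Step 5: Two-sided p-value from the t-distribution with 5 df = 0.819151.
Step 6: alpha = 0.1. fail to reject H0.

rho = -0.1071, p = 0.819151, fail to reject H0 at alpha = 0.1.


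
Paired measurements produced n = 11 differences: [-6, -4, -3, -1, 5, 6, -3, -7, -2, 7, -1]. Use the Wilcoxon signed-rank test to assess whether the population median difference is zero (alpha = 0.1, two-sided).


Step 1: Drop any zero differences (none here) and take |d_i|.
|d| = [6, 4, 3, 1, 5, 6, 3, 7, 2, 7, 1]
Step 2: Midrank |d_i| (ties get averaged ranks).
ranks: |6|->8.5, |4|->6, |3|->4.5, |1|->1.5, |5|->7, |6|->8.5, |3|->4.5, |7|->10.5, |2|->3, |7|->10.5, |1|->1.5
Step 3: Attach original signs; sum ranks with positive sign and with negative sign.
W+ = 7 + 8.5 + 10.5 = 26
W- = 8.5 + 6 + 4.5 + 1.5 + 4.5 + 10.5 + 3 + 1.5 = 40
(Check: W+ + W- = 66 should equal n(n+1)/2 = 66.)
Step 4: Test statistic W = min(W+, W-) = 26.
Step 5: Ties in |d|, so use the tie-corrected normal approximation.
        E[W] = n(n+1)/4 = 11*12/4 = 33.
        Tie groups: |d|=1 (t=2), |d|=3 (t=2), |d|=6 (t=2), |d|=7 (t=2); sum(t^3 - t) = 24.
        Var[W] = n(n+1)(2n+1)/24 - sum(t^3-t)/48 = 3036/24 - 24/48 = 126.
        z = (W - E[W]) / sqrt(Var[W]) = (26 - 33) / 11.2250 = -0.6236.
        Two-sided p = 2*Phi(z) = 0.532884.
Step 6: alpha = 0.1. fail to reject H0.

W+ = 26, W- = 40, W = min = 26, p = 0.532884, fail to reject H0.


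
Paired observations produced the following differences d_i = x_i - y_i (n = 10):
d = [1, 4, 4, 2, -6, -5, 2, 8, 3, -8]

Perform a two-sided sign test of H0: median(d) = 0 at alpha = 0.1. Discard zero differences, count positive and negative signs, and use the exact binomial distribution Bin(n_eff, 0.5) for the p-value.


Step 1: Discard zero differences. Original n = 10; n_eff = number of nonzero differences = 10.
Nonzero differences (with sign): +1, +4, +4, +2, -6, -5, +2, +8, +3, -8
Step 2: Count signs: positive = 7, negative = 3.
Step 3: Under H0: P(positive) = 0.5, so the number of positives S ~ Bin(10, 0.5).
Step 4: Two-sided exact p-value = sum of Bin(10,0.5) probabilities at or below the observed probability = 0.343750.
Step 5: alpha = 0.1. fail to reject H0.

n_eff = 10, pos = 7, neg = 3, p = 0.343750, fail to reject H0.


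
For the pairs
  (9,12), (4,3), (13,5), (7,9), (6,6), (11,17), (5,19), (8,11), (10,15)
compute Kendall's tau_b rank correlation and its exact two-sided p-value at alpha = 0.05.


Step 1: Enumerate the 36 unordered pairs (i,j) with i<j and classify each by sign(x_j-x_i) * sign(y_j-y_i).
  (1,2):dx=-5,dy=-9->C; (1,3):dx=+4,dy=-7->D; (1,4):dx=-2,dy=-3->C; (1,5):dx=-3,dy=-6->C
  (1,6):dx=+2,dy=+5->C; (1,7):dx=-4,dy=+7->D; (1,8):dx=-1,dy=-1->C; (1,9):dx=+1,dy=+3->C
  (2,3):dx=+9,dy=+2->C; (2,4):dx=+3,dy=+6->C; (2,5):dx=+2,dy=+3->C; (2,6):dx=+7,dy=+14->C
  (2,7):dx=+1,dy=+16->C; (2,8):dx=+4,dy=+8->C; (2,9):dx=+6,dy=+12->C; (3,4):dx=-6,dy=+4->D
  (3,5):dx=-7,dy=+1->D; (3,6):dx=-2,dy=+12->D; (3,7):dx=-8,dy=+14->D; (3,8):dx=-5,dy=+6->D
  (3,9):dx=-3,dy=+10->D; (4,5):dx=-1,dy=-3->C; (4,6):dx=+4,dy=+8->C; (4,7):dx=-2,dy=+10->D
  (4,8):dx=+1,dy=+2->C; (4,9):dx=+3,dy=+6->C; (5,6):dx=+5,dy=+11->C; (5,7):dx=-1,dy=+13->D
  (5,8):dx=+2,dy=+5->C; (5,9):dx=+4,dy=+9->C; (6,7):dx=-6,dy=+2->D; (6,8):dx=-3,dy=-6->C
  (6,9):dx=-1,dy=-2->C; (7,8):dx=+3,dy=-8->D; (7,9):dx=+5,dy=-4->D; (8,9):dx=+2,dy=+4->C
Step 2: C = 23, D = 13, total pairs = 36.
Step 3: tau = (C - D)/(n(n-1)/2) = (23 - 13)/36 = 0.277778.
Step 4: Exact two-sided p-value (enumerate n! = 362880 permutations of y under H0): p = 0.358488.
Step 5: alpha = 0.05. fail to reject H0.

tau_b = 0.2778 (C=23, D=13), p = 0.358488, fail to reject H0.


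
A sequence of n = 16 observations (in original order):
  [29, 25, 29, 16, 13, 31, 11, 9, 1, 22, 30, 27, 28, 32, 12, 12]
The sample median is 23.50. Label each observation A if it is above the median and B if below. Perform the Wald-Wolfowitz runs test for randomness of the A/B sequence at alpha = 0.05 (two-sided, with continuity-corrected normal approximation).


Step 1: Compute median = 23.50; label A = above, B = below.
Labels in order: AAABBABBBBAAAABB  (n_A = 8, n_B = 8)
Step 2: Count runs R = 6.
Step 3: Under H0 (random ordering), E[R] = 2*n_A*n_B/(n_A+n_B) + 1 = 2*8*8/16 + 1 = 9.0000.
        Var[R] = 2*n_A*n_B*(2*n_A*n_B - n_A - n_B) / ((n_A+n_B)^2 * (n_A+n_B-1)) = 14336/3840 = 3.7333.
        SD[R] = 1.9322.
Step 4: Continuity-corrected z = (R + 0.5 - E[R]) / SD[R] = (6 + 0.5 - 9.0000) / 1.9322 = -1.2939.
Step 5: Two-sided p-value via normal approximation = 2*(1 - Phi(|z|)) = 0.195709.
Step 6: alpha = 0.05. fail to reject H0.

R = 6, z = -1.2939, p = 0.195709, fail to reject H0.


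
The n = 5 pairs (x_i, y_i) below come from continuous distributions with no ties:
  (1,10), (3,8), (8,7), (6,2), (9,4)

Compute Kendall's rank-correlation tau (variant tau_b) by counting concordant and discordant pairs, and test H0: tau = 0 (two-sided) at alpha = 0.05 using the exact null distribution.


Step 1: Enumerate the 10 unordered pairs (i,j) with i<j and classify each by sign(x_j-x_i) * sign(y_j-y_i).
  (1,2):dx=+2,dy=-2->D; (1,3):dx=+7,dy=-3->D; (1,4):dx=+5,dy=-8->D; (1,5):dx=+8,dy=-6->D
  (2,3):dx=+5,dy=-1->D; (2,4):dx=+3,dy=-6->D; (2,5):dx=+6,dy=-4->D; (3,4):dx=-2,dy=-5->C
  (3,5):dx=+1,dy=-3->D; (4,5):dx=+3,dy=+2->C
Step 2: C = 2, D = 8, total pairs = 10.
Step 3: tau = (C - D)/(n(n-1)/2) = (2 - 8)/10 = -0.600000.
Step 4: Exact two-sided p-value (enumerate n! = 120 permutations of y under H0): p = 0.233333.
Step 5: alpha = 0.05. fail to reject H0.

tau_b = -0.6000 (C=2, D=8), p = 0.233333, fail to reject H0.


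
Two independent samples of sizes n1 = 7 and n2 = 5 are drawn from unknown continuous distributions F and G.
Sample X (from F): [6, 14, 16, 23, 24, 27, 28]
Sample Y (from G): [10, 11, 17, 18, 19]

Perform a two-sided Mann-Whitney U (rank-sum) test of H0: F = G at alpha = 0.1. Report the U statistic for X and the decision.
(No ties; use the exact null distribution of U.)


Step 1: Combine and sort all 12 observations; assign midranks.
sorted (value, group): (6,X), (10,Y), (11,Y), (14,X), (16,X), (17,Y), (18,Y), (19,Y), (23,X), (24,X), (27,X), (28,X)
ranks: 6->1, 10->2, 11->3, 14->4, 16->5, 17->6, 18->7, 19->8, 23->9, 24->10, 27->11, 28->12
Step 2: Rank sum for X: R1 = 1 + 4 + 5 + 9 + 10 + 11 + 12 = 52.
Step 3: U_X = R1 - n1(n1+1)/2 = 52 - 7*8/2 = 52 - 28 = 24.
       U_Y = n1*n2 - U_X = 35 - 24 = 11.
Step 4: No ties, so the exact null distribution of U (based on enumerating the C(12,7) = 792 equally likely rank assignments) gives the two-sided p-value.
Step 5: p-value = 0.343434; compare to alpha = 0.1. fail to reject H0.

U_X = 24, p = 0.343434, fail to reject H0 at alpha = 0.1.
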